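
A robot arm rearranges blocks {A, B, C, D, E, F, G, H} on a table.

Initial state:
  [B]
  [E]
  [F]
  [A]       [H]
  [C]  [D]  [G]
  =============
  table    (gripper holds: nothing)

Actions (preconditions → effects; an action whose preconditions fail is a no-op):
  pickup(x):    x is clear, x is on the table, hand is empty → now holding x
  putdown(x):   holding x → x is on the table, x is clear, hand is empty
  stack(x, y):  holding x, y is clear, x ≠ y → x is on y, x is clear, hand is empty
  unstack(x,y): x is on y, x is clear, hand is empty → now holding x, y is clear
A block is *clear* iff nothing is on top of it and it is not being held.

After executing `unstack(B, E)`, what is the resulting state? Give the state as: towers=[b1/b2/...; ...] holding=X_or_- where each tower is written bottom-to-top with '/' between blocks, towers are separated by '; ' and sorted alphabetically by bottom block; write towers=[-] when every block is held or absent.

towers=[C/A/F/E; D; G/H] holding=B

before: towers=[C/A/F/E/B; D; G/H] holding=-
pre[unstack(B, E)]: on(B,E) ✓, clear(B) ✓, handempty ✓
all met → apply unstack(B, E)
after:  towers=[C/A/F/E; D; G/H] holding=B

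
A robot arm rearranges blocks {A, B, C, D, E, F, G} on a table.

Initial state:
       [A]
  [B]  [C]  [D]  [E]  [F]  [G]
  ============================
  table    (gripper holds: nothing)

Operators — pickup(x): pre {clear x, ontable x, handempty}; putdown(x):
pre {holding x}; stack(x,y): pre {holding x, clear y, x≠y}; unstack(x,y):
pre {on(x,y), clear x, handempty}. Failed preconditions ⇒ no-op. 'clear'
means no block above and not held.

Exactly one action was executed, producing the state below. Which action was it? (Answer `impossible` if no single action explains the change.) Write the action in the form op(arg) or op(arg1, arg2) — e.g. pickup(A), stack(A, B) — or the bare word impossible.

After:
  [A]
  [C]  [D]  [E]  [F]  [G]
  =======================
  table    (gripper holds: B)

target: towers=[C/A; D; E; F; G] holding=B
         pickup(B) → towers=[C/A; D; E; F; G] holding=B  ← match
         pickup(F) → towers=[B; C/A; D; E; G] holding=F
         pickup(G) → towers=[B; C/A; D; E; F] holding=G
         pickup(D) → towers=[B; C/A; E; F; G] holding=D
     unstack(A, C) → towers=[B; C; D; E; F; G] holding=A
         pickup(E) → towers=[B; C/A; D; F; G] holding=E

pickup(B)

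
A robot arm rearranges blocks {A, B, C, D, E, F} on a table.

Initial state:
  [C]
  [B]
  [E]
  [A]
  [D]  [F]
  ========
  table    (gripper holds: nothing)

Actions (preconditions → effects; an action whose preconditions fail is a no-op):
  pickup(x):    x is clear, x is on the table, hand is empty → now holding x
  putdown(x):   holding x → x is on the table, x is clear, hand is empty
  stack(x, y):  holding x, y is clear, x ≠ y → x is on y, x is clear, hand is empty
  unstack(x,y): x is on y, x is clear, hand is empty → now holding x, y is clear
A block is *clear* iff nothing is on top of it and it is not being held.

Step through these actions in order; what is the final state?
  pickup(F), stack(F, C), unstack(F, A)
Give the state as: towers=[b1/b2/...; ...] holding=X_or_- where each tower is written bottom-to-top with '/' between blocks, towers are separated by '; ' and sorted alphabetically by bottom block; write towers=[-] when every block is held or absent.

towers=[D/A/E/B/C/F] holding=-

step 1 (pickup(F)): towers=[D/A/E/B/C] holding=F
step 2 (stack(F, C)): towers=[D/A/E/B/C/F] holding=-
step 3 (unstack(F, A)) [no-op]: towers=[D/A/E/B/C/F] holding=-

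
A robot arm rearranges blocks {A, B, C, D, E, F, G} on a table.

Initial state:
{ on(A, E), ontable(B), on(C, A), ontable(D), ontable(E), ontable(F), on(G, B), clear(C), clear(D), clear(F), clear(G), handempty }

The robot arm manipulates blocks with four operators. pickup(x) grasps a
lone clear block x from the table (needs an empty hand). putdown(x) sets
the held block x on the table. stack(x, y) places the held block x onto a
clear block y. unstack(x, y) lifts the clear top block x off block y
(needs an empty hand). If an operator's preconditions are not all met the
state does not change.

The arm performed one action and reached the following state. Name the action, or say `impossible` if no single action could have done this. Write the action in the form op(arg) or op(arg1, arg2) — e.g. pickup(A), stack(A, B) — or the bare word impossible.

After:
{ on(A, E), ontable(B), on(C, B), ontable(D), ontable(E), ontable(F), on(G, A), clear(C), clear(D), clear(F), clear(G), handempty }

impossible

target: towers=[B/C; D; E/A/G; F] holding=-
         pickup(F) → towers=[B/G; D; E/A/C] holding=F
     unstack(G, B) → towers=[B; D; E/A/C; F] holding=G
         pickup(D) → towers=[B/G; E/A/C; F] holding=D
     unstack(C, A) → towers=[B/G; D; E/A; F] holding=C
none of the 4 applicable actions match → impossible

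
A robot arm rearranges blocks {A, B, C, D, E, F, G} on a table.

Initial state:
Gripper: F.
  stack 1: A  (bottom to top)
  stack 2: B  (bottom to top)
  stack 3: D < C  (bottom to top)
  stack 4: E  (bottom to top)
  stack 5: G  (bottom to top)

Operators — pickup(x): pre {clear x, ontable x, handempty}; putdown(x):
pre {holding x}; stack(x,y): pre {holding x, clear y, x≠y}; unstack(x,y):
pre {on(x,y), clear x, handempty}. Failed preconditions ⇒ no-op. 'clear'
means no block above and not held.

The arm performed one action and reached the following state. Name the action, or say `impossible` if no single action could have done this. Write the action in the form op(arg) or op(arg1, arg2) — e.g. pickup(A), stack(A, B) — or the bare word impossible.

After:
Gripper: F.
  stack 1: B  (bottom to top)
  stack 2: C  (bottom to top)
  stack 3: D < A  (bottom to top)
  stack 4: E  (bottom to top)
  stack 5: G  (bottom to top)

target: towers=[B; C; D/A; E; G] holding=F
        putdown(F) → towers=[A; B; D/C; E; F; G] holding=-
       stack(F, B) → towers=[A; B/F; D/C; E; G] holding=-
       stack(F, G) → towers=[A; B; D/C; E; G/F] holding=-
       stack(F, A) → towers=[A/F; B; D/C; E; G] holding=-
       stack(F, E) → towers=[A; B; D/C; E/F; G] holding=-
       stack(F, C) → towers=[A; B; D/C/F; E; G] holding=-
none of the 6 applicable actions match → impossible

impossible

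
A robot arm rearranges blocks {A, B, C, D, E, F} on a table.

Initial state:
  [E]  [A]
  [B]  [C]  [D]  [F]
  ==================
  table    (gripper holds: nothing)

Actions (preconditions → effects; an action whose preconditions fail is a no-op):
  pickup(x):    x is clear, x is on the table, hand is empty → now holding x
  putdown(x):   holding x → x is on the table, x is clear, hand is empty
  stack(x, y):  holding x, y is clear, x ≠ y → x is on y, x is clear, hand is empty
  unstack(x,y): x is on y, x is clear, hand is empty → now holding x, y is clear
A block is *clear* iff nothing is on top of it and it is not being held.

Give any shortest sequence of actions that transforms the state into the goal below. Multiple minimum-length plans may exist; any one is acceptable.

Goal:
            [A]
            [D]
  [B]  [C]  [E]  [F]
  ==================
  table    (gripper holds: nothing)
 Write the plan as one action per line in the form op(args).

step 1 (unstack(E, B)): towers=[B; C/A; D; F] holding=E
step 2 (putdown(E)): towers=[B; C/A; D; E; F] holding=-
step 3 (pickup(D)): towers=[B; C/A; E; F] holding=D
step 4 (stack(D, E)): towers=[B; C/A; E/D; F] holding=-
step 5 (unstack(A, C)): towers=[B; C; E/D; F] holding=A
step 6 (stack(A, D)): towers=[B; C; E/D/A; F] holding=-
goal check: towers=[B; C; E/D/A; F] holding=- — reached (length 6, optimal by BFS)

unstack(E, B)
putdown(E)
pickup(D)
stack(D, E)
unstack(A, C)
stack(A, D)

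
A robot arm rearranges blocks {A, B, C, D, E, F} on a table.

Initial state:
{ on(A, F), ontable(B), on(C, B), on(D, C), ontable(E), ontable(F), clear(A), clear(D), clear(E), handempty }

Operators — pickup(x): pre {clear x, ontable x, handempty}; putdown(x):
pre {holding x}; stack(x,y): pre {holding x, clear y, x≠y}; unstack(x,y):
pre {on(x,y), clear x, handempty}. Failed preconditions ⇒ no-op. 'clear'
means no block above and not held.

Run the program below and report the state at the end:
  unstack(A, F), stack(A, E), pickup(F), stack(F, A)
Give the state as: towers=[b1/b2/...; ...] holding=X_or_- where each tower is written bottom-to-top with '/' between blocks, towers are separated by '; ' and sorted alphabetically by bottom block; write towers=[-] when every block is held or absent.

step 1 (unstack(A, F)): towers=[B/C/D; E; F] holding=A
step 2 (stack(A, E)): towers=[B/C/D; E/A; F] holding=-
step 3 (pickup(F)): towers=[B/C/D; E/A] holding=F
step 4 (stack(F, A)): towers=[B/C/D; E/A/F] holding=-

towers=[B/C/D; E/A/F] holding=-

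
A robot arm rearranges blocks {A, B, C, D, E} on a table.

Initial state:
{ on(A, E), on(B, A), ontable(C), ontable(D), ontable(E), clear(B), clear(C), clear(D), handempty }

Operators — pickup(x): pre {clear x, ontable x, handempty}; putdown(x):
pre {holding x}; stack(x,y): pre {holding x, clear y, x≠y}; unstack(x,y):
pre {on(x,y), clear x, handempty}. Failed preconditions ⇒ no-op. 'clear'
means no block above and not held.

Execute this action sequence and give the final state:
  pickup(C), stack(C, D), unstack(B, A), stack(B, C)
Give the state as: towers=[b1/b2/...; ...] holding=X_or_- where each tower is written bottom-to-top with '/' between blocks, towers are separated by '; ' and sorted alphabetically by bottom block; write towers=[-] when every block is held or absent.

towers=[D/C/B; E/A] holding=-

step 1 (pickup(C)): towers=[D; E/A/B] holding=C
step 2 (stack(C, D)): towers=[D/C; E/A/B] holding=-
step 3 (unstack(B, A)): towers=[D/C; E/A] holding=B
step 4 (stack(B, C)): towers=[D/C/B; E/A] holding=-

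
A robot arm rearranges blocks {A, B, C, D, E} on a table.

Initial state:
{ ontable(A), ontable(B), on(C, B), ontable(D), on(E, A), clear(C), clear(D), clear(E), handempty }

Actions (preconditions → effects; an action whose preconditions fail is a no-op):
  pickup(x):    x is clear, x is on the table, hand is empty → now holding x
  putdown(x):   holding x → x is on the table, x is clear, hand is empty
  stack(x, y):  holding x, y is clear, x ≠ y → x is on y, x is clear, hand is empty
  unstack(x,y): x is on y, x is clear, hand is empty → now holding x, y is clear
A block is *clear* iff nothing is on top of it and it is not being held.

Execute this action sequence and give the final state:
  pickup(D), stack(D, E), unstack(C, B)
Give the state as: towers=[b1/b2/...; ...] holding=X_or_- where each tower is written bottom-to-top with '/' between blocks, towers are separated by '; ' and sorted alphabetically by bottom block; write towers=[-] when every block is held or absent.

towers=[A/E/D; B] holding=C

step 1 (pickup(D)): towers=[A/E; B/C] holding=D
step 2 (stack(D, E)): towers=[A/E/D; B/C] holding=-
step 3 (unstack(C, B)): towers=[A/E/D; B] holding=C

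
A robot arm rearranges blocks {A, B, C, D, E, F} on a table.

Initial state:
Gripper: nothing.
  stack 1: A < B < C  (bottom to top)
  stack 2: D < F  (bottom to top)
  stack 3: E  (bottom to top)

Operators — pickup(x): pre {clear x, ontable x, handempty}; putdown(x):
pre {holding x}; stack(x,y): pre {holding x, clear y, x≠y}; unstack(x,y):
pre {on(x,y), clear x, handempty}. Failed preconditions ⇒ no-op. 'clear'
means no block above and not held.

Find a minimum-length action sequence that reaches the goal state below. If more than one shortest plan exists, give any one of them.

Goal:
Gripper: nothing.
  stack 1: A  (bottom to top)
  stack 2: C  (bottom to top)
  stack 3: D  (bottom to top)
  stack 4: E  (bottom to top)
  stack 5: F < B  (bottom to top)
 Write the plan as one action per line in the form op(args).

unstack(F, D)
putdown(F)
unstack(C, B)
putdown(C)
unstack(B, A)
stack(B, F)

step 1 (unstack(F, D)): towers=[A/B/C; D; E] holding=F
step 2 (putdown(F)): towers=[A/B/C; D; E; F] holding=-
step 3 (unstack(C, B)): towers=[A/B; D; E; F] holding=C
step 4 (putdown(C)): towers=[A/B; C; D; E; F] holding=-
step 5 (unstack(B, A)): towers=[A; C; D; E; F] holding=B
step 6 (stack(B, F)): towers=[A; C; D; E; F/B] holding=-
goal check: towers=[A; C; D; E; F/B] holding=- — reached (length 6, optimal by BFS)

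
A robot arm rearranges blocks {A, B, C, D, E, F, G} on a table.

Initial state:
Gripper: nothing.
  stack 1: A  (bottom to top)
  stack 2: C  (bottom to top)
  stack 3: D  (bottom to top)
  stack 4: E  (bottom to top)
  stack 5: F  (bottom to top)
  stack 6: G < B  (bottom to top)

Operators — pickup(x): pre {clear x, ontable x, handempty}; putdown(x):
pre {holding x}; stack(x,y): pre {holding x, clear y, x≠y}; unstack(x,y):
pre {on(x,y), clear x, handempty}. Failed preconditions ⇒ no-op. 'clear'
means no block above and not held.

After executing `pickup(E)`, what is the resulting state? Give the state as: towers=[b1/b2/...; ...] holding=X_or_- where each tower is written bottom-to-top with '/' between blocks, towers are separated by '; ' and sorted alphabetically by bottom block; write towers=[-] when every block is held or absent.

towers=[A; C; D; F; G/B] holding=E

before: towers=[A; C; D; E; F; G/B] holding=-
pre[pickup(E)]: clear(E) yes, ontable(E) yes, handempty yes
all met → apply pickup(E)
after:  towers=[A; C; D; F; G/B] holding=E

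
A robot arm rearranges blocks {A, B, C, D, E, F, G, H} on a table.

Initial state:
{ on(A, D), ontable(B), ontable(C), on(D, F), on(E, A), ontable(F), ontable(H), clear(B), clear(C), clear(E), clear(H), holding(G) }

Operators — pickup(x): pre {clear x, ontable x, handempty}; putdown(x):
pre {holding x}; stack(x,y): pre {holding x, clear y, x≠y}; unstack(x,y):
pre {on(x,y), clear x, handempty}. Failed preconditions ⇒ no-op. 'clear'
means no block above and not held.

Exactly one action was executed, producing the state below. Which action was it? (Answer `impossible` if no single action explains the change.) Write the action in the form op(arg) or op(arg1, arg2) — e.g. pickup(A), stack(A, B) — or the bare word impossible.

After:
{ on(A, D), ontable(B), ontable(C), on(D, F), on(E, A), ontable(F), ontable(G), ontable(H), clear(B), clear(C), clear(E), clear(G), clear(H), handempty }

target: towers=[B; C; F/D/A/E; G; H] holding=-
        putdown(G) → towers=[B; C; F/D/A/E; G; H] holding=-  ← match
       stack(G, E) → towers=[B; C; F/D/A/E/G; H] holding=-
       stack(G, H) → towers=[B; C; F/D/A/E; H/G] holding=-
       stack(G, B) → towers=[B/G; C; F/D/A/E; H] holding=-
       stack(G, C) → towers=[B; C/G; F/D/A/E; H] holding=-

putdown(G)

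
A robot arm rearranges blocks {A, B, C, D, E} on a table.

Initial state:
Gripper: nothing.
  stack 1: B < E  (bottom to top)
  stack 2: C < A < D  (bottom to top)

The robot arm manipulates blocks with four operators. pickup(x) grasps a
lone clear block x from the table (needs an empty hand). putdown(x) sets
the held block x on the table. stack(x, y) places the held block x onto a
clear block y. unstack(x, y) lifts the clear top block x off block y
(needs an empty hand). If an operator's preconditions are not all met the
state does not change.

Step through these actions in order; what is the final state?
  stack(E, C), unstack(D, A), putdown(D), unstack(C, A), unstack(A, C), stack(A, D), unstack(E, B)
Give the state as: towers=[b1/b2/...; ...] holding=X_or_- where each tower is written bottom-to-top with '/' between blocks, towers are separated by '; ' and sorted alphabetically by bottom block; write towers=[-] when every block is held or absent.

step 1 (stack(E, C)) [no-op]: towers=[B/E; C/A/D] holding=-
step 2 (unstack(D, A)): towers=[B/E; C/A] holding=D
step 3 (putdown(D)): towers=[B/E; C/A; D] holding=-
step 4 (unstack(C, A)) [no-op]: towers=[B/E; C/A; D] holding=-
step 5 (unstack(A, C)): towers=[B/E; C; D] holding=A
step 6 (stack(A, D)): towers=[B/E; C; D/A] holding=-
step 7 (unstack(E, B)): towers=[B; C; D/A] holding=E

towers=[B; C; D/A] holding=E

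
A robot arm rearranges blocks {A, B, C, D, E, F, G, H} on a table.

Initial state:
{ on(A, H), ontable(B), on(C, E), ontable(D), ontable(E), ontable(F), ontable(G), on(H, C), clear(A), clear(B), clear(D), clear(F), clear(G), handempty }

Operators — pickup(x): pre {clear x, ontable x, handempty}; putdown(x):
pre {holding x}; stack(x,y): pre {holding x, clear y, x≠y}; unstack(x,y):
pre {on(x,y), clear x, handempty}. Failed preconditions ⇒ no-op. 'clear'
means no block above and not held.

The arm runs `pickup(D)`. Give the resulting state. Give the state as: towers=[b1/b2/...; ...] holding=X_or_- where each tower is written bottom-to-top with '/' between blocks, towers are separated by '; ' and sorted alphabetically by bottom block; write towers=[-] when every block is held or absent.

towers=[B; E/C/H/A; F; G] holding=D

before: towers=[B; D; E/C/H/A; F; G] holding=-
pre[pickup(D)]: clear(D) ✓, ontable(D) ✓, handempty ✓
all met → apply pickup(D)
after:  towers=[B; E/C/H/A; F; G] holding=D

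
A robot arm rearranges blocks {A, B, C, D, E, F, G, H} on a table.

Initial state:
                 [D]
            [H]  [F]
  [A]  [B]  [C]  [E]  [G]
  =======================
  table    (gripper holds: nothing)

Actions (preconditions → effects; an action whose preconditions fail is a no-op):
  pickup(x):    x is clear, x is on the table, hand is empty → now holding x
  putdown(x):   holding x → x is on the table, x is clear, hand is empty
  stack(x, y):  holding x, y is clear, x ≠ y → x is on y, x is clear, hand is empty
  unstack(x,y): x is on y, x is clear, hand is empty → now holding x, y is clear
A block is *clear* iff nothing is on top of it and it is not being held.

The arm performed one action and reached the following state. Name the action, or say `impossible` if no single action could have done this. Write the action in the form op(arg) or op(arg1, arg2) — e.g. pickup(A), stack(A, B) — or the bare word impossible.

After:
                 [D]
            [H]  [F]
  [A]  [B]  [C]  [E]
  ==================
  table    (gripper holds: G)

pickup(G)

target: towers=[A; B; C/H; E/F/D] holding=G
         pickup(G) → towers=[A; B; C/H; E/F/D] holding=G  ← match
         pickup(A) → towers=[B; C/H; E/F/D; G] holding=A
     unstack(H, C) → towers=[A; B; C; E/F/D; G] holding=H
         pickup(B) → towers=[A; C/H; E/F/D; G] holding=B
     unstack(D, F) → towers=[A; B; C/H; E/F; G] holding=D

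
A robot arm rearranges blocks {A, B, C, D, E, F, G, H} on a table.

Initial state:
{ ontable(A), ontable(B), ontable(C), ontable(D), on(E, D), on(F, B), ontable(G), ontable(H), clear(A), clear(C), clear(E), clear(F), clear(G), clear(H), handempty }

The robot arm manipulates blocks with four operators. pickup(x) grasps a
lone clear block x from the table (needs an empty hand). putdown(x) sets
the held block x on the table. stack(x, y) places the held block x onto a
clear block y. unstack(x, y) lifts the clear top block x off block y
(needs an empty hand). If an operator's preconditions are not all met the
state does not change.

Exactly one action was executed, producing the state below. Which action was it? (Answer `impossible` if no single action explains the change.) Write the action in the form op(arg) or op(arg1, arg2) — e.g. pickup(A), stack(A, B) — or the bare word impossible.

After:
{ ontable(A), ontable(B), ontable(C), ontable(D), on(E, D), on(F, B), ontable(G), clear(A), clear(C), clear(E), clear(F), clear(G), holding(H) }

target: towers=[A; B/F; C; D/E; G] holding=H
         pickup(G) → towers=[A; B/F; C; D/E; H] holding=G
         pickup(A) → towers=[B/F; C; D/E; G; H] holding=A
     unstack(E, D) → towers=[A; B/F; C; D; G; H] holding=E
         pickup(H) → towers=[A; B/F; C; D/E; G] holding=H  ← match
     unstack(F, B) → towers=[A; B; C; D/E; G; H] holding=F
         pickup(C) → towers=[A; B/F; D/E; G; H] holding=C

pickup(H)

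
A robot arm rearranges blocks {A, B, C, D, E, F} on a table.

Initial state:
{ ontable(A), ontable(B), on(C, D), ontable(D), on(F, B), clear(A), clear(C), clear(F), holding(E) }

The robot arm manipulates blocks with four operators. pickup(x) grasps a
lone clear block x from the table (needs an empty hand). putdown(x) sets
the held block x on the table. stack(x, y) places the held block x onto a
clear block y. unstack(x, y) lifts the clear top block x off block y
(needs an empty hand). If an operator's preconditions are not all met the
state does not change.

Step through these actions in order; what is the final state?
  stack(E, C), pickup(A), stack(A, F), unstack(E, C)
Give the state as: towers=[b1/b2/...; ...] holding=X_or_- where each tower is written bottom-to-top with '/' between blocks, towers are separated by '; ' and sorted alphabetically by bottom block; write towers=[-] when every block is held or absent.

step 1 (stack(E, C)): towers=[A; B/F; D/C/E] holding=-
step 2 (pickup(A)): towers=[B/F; D/C/E] holding=A
step 3 (stack(A, F)): towers=[B/F/A; D/C/E] holding=-
step 4 (unstack(E, C)): towers=[B/F/A; D/C] holding=E

towers=[B/F/A; D/C] holding=E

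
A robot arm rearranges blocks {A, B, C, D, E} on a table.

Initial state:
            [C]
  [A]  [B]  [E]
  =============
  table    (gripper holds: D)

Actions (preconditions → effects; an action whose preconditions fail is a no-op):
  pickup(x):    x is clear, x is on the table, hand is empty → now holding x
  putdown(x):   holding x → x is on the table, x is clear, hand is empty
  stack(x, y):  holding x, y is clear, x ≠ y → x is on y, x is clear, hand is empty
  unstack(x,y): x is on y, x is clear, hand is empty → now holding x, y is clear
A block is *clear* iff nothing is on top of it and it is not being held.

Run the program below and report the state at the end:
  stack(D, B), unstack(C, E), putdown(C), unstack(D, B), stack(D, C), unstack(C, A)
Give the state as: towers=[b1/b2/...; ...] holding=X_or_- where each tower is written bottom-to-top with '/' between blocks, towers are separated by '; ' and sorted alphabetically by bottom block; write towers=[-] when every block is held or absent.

towers=[A; B; C/D; E] holding=-

step 1 (stack(D, B)): towers=[A; B/D; E/C] holding=-
step 2 (unstack(C, E)): towers=[A; B/D; E] holding=C
step 3 (putdown(C)): towers=[A; B/D; C; E] holding=-
step 4 (unstack(D, B)): towers=[A; B; C; E] holding=D
step 5 (stack(D, C)): towers=[A; B; C/D; E] holding=-
step 6 (unstack(C, A)) [no-op]: towers=[A; B; C/D; E] holding=-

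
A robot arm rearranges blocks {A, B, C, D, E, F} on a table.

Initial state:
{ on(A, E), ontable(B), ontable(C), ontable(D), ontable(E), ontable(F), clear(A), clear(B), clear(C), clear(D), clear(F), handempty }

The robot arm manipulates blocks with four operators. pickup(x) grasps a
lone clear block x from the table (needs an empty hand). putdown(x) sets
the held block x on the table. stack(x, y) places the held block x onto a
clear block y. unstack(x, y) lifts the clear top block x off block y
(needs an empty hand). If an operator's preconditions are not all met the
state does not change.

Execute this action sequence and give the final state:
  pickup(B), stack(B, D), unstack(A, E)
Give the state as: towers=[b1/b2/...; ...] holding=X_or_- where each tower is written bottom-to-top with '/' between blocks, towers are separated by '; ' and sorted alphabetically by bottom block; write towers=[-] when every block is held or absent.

step 1 (pickup(B)): towers=[C; D; E/A; F] holding=B
step 2 (stack(B, D)): towers=[C; D/B; E/A; F] holding=-
step 3 (unstack(A, E)): towers=[C; D/B; E; F] holding=A

towers=[C; D/B; E; F] holding=A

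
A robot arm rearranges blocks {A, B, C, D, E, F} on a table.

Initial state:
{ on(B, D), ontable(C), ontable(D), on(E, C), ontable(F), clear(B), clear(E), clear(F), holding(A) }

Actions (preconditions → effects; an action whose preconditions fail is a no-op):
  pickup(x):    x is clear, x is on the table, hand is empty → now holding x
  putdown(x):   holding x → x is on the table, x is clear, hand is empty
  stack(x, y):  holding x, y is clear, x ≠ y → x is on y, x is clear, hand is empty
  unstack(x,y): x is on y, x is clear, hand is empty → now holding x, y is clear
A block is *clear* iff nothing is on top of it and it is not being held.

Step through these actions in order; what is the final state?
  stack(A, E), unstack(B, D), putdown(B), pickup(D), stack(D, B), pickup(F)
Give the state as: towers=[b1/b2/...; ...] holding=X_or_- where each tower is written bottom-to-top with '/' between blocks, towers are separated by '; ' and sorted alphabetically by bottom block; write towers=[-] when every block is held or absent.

towers=[B/D; C/E/A] holding=F

step 1 (stack(A, E)): towers=[C/E/A; D/B; F] holding=-
step 2 (unstack(B, D)): towers=[C/E/A; D; F] holding=B
step 3 (putdown(B)): towers=[B; C/E/A; D; F] holding=-
step 4 (pickup(D)): towers=[B; C/E/A; F] holding=D
step 5 (stack(D, B)): towers=[B/D; C/E/A; F] holding=-
step 6 (pickup(F)): towers=[B/D; C/E/A] holding=F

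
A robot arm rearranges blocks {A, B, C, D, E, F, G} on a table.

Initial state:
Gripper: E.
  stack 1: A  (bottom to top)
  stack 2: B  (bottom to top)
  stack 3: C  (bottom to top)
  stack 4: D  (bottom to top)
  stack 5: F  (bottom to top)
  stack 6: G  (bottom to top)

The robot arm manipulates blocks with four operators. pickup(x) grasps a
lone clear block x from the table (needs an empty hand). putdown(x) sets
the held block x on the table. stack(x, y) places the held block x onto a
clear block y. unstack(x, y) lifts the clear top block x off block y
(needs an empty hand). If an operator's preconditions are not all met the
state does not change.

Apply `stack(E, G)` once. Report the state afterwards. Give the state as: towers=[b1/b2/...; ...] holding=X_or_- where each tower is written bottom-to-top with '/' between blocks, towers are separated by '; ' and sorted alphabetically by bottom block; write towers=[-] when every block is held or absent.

before: towers=[A; B; C; D; F; G] holding=E
pre[stack(E, G)]: holding(E) yes, clear(G) yes, E≠G yes
all met → apply stack(E, G)
after:  towers=[A; B; C; D; F; G/E] holding=-

towers=[A; B; C; D; F; G/E] holding=-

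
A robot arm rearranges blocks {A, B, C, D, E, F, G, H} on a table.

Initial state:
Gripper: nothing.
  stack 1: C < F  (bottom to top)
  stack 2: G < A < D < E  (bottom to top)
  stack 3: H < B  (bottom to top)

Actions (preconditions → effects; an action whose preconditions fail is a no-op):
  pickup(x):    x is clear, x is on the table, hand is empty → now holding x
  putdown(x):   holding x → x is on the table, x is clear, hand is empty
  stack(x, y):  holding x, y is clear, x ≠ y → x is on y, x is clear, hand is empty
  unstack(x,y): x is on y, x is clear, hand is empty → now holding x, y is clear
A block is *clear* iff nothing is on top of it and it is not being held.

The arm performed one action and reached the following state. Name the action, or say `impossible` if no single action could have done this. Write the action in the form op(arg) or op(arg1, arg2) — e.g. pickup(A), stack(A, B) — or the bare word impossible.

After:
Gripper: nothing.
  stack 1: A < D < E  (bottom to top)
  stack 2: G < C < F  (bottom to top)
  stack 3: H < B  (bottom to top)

target: towers=[A/D/E; G/C/F; H/B] holding=-
     unstack(E, D) → towers=[C/F; G/A/D; H/B] holding=E
     unstack(B, H) → towers=[C/F; G/A/D/E; H] holding=B
     unstack(F, C) → towers=[C; G/A/D/E; H/B] holding=F
none of the 3 applicable actions match → impossible

impossible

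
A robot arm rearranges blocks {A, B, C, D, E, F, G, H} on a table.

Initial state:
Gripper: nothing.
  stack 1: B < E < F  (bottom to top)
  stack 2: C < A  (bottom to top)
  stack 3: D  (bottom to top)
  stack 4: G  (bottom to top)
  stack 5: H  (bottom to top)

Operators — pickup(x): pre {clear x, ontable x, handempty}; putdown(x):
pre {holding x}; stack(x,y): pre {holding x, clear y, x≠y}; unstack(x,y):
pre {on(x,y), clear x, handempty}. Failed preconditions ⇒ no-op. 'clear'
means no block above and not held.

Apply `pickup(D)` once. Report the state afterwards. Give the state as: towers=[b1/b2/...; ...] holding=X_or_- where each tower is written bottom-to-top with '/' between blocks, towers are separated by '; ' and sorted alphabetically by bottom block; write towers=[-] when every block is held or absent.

before: towers=[B/E/F; C/A; D; G; H] holding=-
pre[pickup(D)]: clear(D) yes, ontable(D) yes, handempty yes
all met → apply pickup(D)
after:  towers=[B/E/F; C/A; G; H] holding=D

towers=[B/E/F; C/A; G; H] holding=D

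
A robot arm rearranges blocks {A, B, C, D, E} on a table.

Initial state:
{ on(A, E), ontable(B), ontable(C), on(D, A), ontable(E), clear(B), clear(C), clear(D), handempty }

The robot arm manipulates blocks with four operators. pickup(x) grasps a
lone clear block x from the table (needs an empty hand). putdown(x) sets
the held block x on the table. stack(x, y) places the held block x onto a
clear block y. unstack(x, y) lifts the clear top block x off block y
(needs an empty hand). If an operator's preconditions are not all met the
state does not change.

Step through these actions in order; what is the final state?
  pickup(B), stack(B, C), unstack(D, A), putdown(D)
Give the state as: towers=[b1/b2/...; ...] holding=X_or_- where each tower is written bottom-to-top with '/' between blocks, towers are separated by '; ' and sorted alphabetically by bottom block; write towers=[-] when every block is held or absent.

towers=[C/B; D; E/A] holding=-

step 1 (pickup(B)): towers=[C; E/A/D] holding=B
step 2 (stack(B, C)): towers=[C/B; E/A/D] holding=-
step 3 (unstack(D, A)): towers=[C/B; E/A] holding=D
step 4 (putdown(D)): towers=[C/B; D; E/A] holding=-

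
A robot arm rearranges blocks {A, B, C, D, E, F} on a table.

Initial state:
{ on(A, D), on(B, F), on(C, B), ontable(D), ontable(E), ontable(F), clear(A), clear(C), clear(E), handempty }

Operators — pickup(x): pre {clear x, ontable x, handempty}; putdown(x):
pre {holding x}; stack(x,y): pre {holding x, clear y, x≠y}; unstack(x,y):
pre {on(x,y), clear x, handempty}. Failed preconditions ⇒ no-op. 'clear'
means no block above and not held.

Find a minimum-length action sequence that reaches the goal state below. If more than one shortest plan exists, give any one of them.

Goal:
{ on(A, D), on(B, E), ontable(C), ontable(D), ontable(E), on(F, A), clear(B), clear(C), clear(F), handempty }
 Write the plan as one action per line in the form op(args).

unstack(C, B)
putdown(C)
unstack(B, F)
stack(B, E)
pickup(F)
stack(F, A)

step 1 (unstack(C, B)): towers=[D/A; E; F/B] holding=C
step 2 (putdown(C)): towers=[C; D/A; E; F/B] holding=-
step 3 (unstack(B, F)): towers=[C; D/A; E; F] holding=B
step 4 (stack(B, E)): towers=[C; D/A; E/B; F] holding=-
step 5 (pickup(F)): towers=[C; D/A; E/B] holding=F
step 6 (stack(F, A)): towers=[C; D/A/F; E/B] holding=-
goal check: towers=[C; D/A/F; E/B] holding=- — reached (length 6, optimal by BFS)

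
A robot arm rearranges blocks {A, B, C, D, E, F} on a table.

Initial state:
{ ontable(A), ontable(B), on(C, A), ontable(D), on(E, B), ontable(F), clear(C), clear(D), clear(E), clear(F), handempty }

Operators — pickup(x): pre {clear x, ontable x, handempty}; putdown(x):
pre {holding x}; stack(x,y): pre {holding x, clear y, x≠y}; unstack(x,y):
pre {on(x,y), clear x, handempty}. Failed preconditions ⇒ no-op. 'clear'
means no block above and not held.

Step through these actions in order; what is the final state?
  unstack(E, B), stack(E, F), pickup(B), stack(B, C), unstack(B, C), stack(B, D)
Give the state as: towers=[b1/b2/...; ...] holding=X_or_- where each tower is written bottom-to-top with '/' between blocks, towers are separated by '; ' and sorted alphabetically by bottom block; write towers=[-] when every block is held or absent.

step 1 (unstack(E, B)): towers=[A/C; B; D; F] holding=E
step 2 (stack(E, F)): towers=[A/C; B; D; F/E] holding=-
step 3 (pickup(B)): towers=[A/C; D; F/E] holding=B
step 4 (stack(B, C)): towers=[A/C/B; D; F/E] holding=-
step 5 (unstack(B, C)): towers=[A/C; D; F/E] holding=B
step 6 (stack(B, D)): towers=[A/C; D/B; F/E] holding=-

towers=[A/C; D/B; F/E] holding=-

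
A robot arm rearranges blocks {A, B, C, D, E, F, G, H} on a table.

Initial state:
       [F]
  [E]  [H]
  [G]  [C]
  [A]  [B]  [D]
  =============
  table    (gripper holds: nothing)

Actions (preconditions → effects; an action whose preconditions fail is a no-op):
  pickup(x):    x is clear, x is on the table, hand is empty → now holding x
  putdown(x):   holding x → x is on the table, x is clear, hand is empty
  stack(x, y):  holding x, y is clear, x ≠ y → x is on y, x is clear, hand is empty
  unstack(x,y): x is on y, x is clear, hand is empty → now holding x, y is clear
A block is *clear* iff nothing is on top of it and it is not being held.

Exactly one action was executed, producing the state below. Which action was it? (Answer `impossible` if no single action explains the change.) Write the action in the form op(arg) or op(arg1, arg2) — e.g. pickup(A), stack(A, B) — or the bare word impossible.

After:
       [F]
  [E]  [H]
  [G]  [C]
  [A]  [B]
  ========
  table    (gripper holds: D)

pickup(D)

target: towers=[A/G/E; B/C/H/F] holding=D
     unstack(E, G) → towers=[A/G; B/C/H/F; D] holding=E
     unstack(F, H) → towers=[A/G/E; B/C/H; D] holding=F
         pickup(D) → towers=[A/G/E; B/C/H/F] holding=D  ← match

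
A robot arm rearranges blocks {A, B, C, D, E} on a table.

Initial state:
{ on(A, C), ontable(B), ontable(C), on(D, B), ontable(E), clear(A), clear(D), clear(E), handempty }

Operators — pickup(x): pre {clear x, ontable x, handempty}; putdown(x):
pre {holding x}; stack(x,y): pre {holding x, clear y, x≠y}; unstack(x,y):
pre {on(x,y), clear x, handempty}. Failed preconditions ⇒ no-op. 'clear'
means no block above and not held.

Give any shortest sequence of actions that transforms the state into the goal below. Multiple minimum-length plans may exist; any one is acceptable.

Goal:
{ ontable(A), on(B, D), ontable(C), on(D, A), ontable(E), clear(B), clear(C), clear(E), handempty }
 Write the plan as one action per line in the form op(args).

step 1 (unstack(A, C)): towers=[B/D; C; E] holding=A
step 2 (putdown(A)): towers=[A; B/D; C; E] holding=-
step 3 (unstack(D, B)): towers=[A; B; C; E] holding=D
step 4 (stack(D, A)): towers=[A/D; B; C; E] holding=-
step 5 (pickup(B)): towers=[A/D; C; E] holding=B
step 6 (stack(B, D)): towers=[A/D/B; C; E] holding=-
goal check: towers=[A/D/B; C; E] holding=- — reached (length 6, optimal by BFS)

unstack(A, C)
putdown(A)
unstack(D, B)
stack(D, A)
pickup(B)
stack(B, D)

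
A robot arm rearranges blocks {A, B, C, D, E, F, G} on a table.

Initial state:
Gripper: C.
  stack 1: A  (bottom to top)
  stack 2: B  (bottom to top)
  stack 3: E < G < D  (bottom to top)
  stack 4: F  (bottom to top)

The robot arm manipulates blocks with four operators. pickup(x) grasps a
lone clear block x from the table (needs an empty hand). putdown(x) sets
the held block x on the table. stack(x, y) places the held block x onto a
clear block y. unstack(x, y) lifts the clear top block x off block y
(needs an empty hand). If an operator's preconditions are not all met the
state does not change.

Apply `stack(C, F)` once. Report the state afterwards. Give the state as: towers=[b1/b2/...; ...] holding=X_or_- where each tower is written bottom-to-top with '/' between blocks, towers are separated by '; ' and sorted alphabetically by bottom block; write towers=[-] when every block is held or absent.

towers=[A; B; E/G/D; F/C] holding=-

before: towers=[A; B; E/G/D; F] holding=C
pre[stack(C, F)]: holding(C) ok, clear(F) ok, C≠F ok
all met → apply stack(C, F)
after:  towers=[A; B; E/G/D; F/C] holding=-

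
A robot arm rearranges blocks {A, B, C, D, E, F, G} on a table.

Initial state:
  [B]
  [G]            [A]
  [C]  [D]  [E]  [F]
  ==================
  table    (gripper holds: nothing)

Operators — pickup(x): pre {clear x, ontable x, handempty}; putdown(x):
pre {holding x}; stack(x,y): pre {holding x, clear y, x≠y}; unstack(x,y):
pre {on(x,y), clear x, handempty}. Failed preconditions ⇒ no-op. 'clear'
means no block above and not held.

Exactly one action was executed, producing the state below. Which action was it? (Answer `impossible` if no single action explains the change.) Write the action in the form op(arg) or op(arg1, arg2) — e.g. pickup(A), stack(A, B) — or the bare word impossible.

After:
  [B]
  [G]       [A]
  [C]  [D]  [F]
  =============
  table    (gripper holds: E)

target: towers=[C/G/B; D; F/A] holding=E
     unstack(B, G) → towers=[C/G; D; E; F/A] holding=B
         pickup(D) → towers=[C/G/B; E; F/A] holding=D
     unstack(A, F) → towers=[C/G/B; D; E; F] holding=A
         pickup(E) → towers=[C/G/B; D; F/A] holding=E  ← match

pickup(E)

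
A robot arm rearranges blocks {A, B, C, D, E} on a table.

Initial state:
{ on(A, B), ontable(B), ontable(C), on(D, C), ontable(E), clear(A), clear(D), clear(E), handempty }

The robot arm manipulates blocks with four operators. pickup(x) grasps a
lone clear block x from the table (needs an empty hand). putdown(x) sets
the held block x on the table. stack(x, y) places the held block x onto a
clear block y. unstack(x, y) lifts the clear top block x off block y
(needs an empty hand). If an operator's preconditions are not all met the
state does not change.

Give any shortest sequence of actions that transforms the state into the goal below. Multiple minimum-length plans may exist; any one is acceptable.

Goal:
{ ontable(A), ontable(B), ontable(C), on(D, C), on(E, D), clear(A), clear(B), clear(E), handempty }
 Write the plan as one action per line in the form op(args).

step 1 (unstack(A, B)): towers=[B; C/D; E] holding=A
step 2 (putdown(A)): towers=[A; B; C/D; E] holding=-
step 3 (pickup(E)): towers=[A; B; C/D] holding=E
step 4 (stack(E, D)): towers=[A; B; C/D/E] holding=-
goal check: towers=[A; B; C/D/E] holding=- — reached (length 4, optimal by BFS)

unstack(A, B)
putdown(A)
pickup(E)
stack(E, D)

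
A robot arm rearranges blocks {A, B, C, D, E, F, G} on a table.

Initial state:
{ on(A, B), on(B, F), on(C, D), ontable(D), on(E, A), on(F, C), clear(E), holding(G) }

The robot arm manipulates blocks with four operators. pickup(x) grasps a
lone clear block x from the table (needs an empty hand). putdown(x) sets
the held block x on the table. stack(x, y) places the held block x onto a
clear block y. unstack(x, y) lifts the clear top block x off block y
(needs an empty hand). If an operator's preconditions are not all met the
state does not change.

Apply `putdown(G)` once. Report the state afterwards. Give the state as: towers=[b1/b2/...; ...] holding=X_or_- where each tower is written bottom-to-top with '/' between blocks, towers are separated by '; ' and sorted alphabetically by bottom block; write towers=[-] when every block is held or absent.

towers=[D/C/F/B/A/E; G] holding=-

before: towers=[D/C/F/B/A/E] holding=G
pre[putdown(G)]: holding(G) ✓
all met → apply putdown(G)
after:  towers=[D/C/F/B/A/E; G] holding=-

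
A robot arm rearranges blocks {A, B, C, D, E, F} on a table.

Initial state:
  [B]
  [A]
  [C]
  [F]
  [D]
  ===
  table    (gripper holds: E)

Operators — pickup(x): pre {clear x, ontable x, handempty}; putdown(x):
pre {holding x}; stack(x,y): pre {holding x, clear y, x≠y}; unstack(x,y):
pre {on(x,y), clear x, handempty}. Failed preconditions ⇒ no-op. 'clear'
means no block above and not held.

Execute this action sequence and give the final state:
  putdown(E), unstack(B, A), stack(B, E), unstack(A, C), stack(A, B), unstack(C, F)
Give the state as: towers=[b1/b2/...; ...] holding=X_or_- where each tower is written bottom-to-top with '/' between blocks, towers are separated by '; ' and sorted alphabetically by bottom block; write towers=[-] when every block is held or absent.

step 1 (putdown(E)): towers=[D/F/C/A/B; E] holding=-
step 2 (unstack(B, A)): towers=[D/F/C/A; E] holding=B
step 3 (stack(B, E)): towers=[D/F/C/A; E/B] holding=-
step 4 (unstack(A, C)): towers=[D/F/C; E/B] holding=A
step 5 (stack(A, B)): towers=[D/F/C; E/B/A] holding=-
step 6 (unstack(C, F)): towers=[D/F; E/B/A] holding=C

towers=[D/F; E/B/A] holding=C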